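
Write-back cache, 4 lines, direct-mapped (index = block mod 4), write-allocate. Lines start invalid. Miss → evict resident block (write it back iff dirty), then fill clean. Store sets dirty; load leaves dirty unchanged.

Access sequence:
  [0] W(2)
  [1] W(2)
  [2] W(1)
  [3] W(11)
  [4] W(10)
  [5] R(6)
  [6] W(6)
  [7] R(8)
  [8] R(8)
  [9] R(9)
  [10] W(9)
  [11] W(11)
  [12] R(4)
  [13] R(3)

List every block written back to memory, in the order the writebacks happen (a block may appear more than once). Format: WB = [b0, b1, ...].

WB = [2, 10, 1, 11]

0: W B2 → L2 miss [D]
1: W B2 → L2 hit [D]
2: W B1 → L1 miss [D]
3: W B11 → L3 miss [D]
4: W B10 → L2 miss wb→B2 [D]
5: R B6 → L2 miss wb→B10 [-]
6: W B6 → L2 hit [D]
7: R B8 → L0 miss [-]
8: R B8 → L0 hit [-]
9: R B9 → L1 miss wb→B1 [-]
10: W B9 → L1 hit [D]
11: W B11 → L3 hit [D]
12: R B4 → L0 miss [-]
13: R B3 → L3 miss wb→B11 [-]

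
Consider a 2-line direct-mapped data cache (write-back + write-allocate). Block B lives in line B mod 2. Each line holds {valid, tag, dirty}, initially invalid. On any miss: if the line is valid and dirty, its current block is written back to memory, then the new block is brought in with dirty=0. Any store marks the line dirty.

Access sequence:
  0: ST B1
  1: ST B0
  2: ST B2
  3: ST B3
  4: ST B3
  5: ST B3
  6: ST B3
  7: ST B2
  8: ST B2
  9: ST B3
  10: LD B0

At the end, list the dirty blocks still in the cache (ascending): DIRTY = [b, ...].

0: W B1 -> L1 miss  d=D]
1: W B0 -> L0 miss  d=D]
2: W B2 -> L0 miss wb->B0  d=D]
3: W B3 -> L1 miss wb->B1  d=D]
4: W B3 -> L1 hit  d=D]
5: W B3 -> L1 hit  d=D]
6: W B3 -> L1 hit  d=D]
7: W B2 -> L0 hit  d=D]
8: W B2 -> L0 hit  d=D]
9: W B3 -> L1 hit  d=D]
10: R B0 -> L0 miss wb->B2  d=-]

DIRTY = [3]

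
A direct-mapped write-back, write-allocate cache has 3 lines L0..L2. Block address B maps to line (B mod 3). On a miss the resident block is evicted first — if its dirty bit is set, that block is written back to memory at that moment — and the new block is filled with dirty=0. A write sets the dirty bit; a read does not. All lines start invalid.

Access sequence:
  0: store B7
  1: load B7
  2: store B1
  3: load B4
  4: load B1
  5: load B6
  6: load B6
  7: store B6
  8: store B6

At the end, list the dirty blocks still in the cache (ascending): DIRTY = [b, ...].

DIRTY = [6]

0: W B7 -> L1 miss  d=D]
1: R B7 -> L1 hit  d=D]
2: W B1 -> L1 miss wb->B7  d=D]
3: R B4 -> L1 miss wb->B1  d=-]
4: R B1 -> L1 miss  d=-]
5: R B6 -> L0 miss  d=-]
6: R B6 -> L0 hit  d=-]
7: W B6 -> L0 hit  d=D]
8: W B6 -> L0 hit  d=D]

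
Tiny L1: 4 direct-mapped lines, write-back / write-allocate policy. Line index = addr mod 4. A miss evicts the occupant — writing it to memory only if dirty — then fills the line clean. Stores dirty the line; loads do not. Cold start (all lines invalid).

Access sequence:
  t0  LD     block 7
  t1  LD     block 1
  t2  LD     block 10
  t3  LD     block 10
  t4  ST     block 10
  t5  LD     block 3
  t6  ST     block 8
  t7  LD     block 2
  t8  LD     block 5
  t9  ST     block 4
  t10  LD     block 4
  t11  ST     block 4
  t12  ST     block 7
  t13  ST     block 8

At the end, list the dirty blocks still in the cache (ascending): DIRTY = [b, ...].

  0 | R B7 → L3 miss [-]
  1 | R B1 → L1 miss [-]
  2 | R B10 → L2 miss [-]
  3 | R B10 → L2 hit [-]
  4 | W B10 → L2 hit [D]
  5 | R B3 → L3 miss [-]
  6 | W B8 → L0 miss [D]
  7 | R B2 → L2 miss wb→B10 [-]
  8 | R B5 → L1 miss [-]
  9 | W B4 → L0 miss wb→B8 [D]
  10 | R B4 → L0 hit [D]
  11 | W B4 → L0 hit [D]
  12 | W B7 → L3 miss [D]
  13 | W B8 → L0 miss wb→B4 [D]

DIRTY = [7, 8]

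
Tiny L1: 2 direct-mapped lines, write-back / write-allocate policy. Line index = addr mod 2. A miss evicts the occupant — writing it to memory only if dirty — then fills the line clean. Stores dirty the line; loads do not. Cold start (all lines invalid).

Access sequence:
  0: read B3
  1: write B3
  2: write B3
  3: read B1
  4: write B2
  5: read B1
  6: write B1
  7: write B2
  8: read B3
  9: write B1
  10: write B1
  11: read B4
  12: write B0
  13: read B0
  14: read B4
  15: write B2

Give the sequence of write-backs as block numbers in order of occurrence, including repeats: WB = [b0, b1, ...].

WB = [3, 1, 2, 0]

  0 | R B3 → L1 miss [-]
  1 | W B3 → L1 hit [D]
  2 | W B3 → L1 hit [D]
  3 | R B1 → L1 miss wb→B3 [-]
  4 | W B2 → L0 miss [D]
  5 | R B1 → L1 hit [-]
  6 | W B1 → L1 hit [D]
  7 | W B2 → L0 hit [D]
  8 | R B3 → L1 miss wb→B1 [-]
  9 | W B1 → L1 miss [D]
  10 | W B1 → L1 hit [D]
  11 | R B4 → L0 miss wb→B2 [-]
  12 | W B0 → L0 miss [D]
  13 | R B0 → L0 hit [D]
  14 | R B4 → L0 miss wb→B0 [-]
  15 | W B2 → L0 miss [D]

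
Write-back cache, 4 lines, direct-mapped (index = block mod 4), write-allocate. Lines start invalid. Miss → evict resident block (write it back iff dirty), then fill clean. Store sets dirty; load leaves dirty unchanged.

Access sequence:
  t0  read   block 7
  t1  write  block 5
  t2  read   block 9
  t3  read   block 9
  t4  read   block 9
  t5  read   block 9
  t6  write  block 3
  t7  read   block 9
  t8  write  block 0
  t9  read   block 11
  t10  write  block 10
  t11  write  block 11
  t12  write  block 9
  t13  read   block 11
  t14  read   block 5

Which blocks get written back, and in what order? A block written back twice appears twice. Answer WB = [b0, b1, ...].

WB = [5, 3, 9]

0: R B7 → L3 miss [-]
1: W B5 → L1 miss [D]
2: R B9 → L1 miss wb→B5 [-]
3: R B9 → L1 hit [-]
4: R B9 → L1 hit [-]
5: R B9 → L1 hit [-]
6: W B3 → L3 miss [D]
7: R B9 → L1 hit [-]
8: W B0 → L0 miss [D]
9: R B11 → L3 miss wb→B3 [-]
10: W B10 → L2 miss [D]
11: W B11 → L3 hit [D]
12: W B9 → L1 hit [D]
13: R B11 → L3 hit [D]
14: R B5 → L1 miss wb→B9 [-]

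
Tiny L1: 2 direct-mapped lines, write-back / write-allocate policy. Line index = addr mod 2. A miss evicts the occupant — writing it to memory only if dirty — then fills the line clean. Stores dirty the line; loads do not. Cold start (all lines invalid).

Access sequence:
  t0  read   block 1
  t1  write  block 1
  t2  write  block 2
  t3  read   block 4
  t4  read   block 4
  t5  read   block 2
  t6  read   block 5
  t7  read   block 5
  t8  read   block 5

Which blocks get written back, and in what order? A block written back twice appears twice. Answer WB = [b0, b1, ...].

0: R B1 -> L1 miss  d=-]
1: W B1 -> L1 hit  d=D]
2: W B2 -> L0 miss  d=D]
3: R B4 -> L0 miss wb->B2  d=-]
4: R B4 -> L0 hit  d=-]
5: R B2 -> L0 miss  d=-]
6: R B5 -> L1 miss wb->B1  d=-]
7: R B5 -> L1 hit  d=-]
8: R B5 -> L1 hit  d=-]

WB = [2, 1]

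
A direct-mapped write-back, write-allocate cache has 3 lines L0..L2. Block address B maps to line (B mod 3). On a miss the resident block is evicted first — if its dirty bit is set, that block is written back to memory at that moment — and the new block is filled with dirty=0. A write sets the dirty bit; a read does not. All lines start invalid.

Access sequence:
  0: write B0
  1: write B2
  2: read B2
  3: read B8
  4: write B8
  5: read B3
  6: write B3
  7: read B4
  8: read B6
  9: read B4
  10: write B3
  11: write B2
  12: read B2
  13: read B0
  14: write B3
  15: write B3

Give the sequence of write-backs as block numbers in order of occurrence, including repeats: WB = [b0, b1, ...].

WB = [2, 0, 3, 8, 3]

0: W B0 → L0 miss [D]
1: W B2 → L2 miss [D]
2: R B2 → L2 hit [D]
3: R B8 → L2 miss wb→B2 [-]
4: W B8 → L2 hit [D]
5: R B3 → L0 miss wb→B0 [-]
6: W B3 → L0 hit [D]
7: R B4 → L1 miss [-]
8: R B6 → L0 miss wb→B3 [-]
9: R B4 → L1 hit [-]
10: W B3 → L0 miss [D]
11: W B2 → L2 miss wb→B8 [D]
12: R B2 → L2 hit [D]
13: R B0 → L0 miss wb→B3 [-]
14: W B3 → L0 miss [D]
15: W B3 → L0 hit [D]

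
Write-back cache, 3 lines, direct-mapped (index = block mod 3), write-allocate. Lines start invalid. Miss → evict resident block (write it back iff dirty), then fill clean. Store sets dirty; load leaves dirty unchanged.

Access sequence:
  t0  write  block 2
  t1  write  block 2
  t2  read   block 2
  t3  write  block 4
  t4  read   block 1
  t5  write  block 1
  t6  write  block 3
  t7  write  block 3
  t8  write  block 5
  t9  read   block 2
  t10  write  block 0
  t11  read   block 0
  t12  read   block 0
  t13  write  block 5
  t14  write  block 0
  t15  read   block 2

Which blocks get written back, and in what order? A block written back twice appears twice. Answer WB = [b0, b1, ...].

WB = [4, 2, 5, 3, 5]

0: W B2 → L2 miss [D]
1: W B2 → L2 hit [D]
2: R B2 → L2 hit [D]
3: W B4 → L1 miss [D]
4: R B1 → L1 miss wb→B4 [-]
5: W B1 → L1 hit [D]
6: W B3 → L0 miss [D]
7: W B3 → L0 hit [D]
8: W B5 → L2 miss wb→B2 [D]
9: R B2 → L2 miss wb→B5 [-]
10: W B0 → L0 miss wb→B3 [D]
11: R B0 → L0 hit [D]
12: R B0 → L0 hit [D]
13: W B5 → L2 miss [D]
14: W B0 → L0 hit [D]
15: R B2 → L2 miss wb→B5 [-]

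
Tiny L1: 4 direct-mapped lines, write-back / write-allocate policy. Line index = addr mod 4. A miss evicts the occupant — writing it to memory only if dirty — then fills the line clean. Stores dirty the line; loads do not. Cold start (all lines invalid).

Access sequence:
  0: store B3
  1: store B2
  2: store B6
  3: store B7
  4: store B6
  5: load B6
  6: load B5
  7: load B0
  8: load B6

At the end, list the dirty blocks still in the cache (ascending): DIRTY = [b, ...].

  0 | W B3 → L3 miss [D]
  1 | W B2 → L2 miss [D]
  2 | W B6 → L2 miss wb→B2 [D]
  3 | W B7 → L3 miss wb→B3 [D]
  4 | W B6 → L2 hit [D]
  5 | R B6 → L2 hit [D]
  6 | R B5 → L1 miss [-]
  7 | R B0 → L0 miss [-]
  8 | R B6 → L2 hit [D]

DIRTY = [6, 7]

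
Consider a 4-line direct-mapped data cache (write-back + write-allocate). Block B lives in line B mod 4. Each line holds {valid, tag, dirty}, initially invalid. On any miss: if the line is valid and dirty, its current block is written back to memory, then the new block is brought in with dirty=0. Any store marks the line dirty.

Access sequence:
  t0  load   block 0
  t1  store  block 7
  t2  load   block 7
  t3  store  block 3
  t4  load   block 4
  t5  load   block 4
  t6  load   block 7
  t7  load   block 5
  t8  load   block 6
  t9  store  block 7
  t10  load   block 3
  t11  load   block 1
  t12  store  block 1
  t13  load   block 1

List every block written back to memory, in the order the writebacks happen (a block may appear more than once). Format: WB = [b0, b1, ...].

WB = [7, 3, 7]

0: R B0 → L0 miss [-]
1: W B7 → L3 miss [D]
2: R B7 → L3 hit [D]
3: W B3 → L3 miss wb→B7 [D]
4: R B4 → L0 miss [-]
5: R B4 → L0 hit [-]
6: R B7 → L3 miss wb→B3 [-]
7: R B5 → L1 miss [-]
8: R B6 → L2 miss [-]
9: W B7 → L3 hit [D]
10: R B3 → L3 miss wb→B7 [-]
11: R B1 → L1 miss [-]
12: W B1 → L1 hit [D]
13: R B1 → L1 hit [D]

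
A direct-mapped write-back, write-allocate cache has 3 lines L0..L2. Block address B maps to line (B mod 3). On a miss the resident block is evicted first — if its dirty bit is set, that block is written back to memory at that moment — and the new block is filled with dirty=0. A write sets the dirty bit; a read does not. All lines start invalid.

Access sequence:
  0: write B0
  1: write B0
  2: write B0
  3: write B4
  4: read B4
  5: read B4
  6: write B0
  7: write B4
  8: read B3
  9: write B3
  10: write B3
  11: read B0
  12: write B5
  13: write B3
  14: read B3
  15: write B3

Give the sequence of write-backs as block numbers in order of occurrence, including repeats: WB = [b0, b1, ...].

0: W B0 → L0 miss [D]
1: W B0 → L0 hit [D]
2: W B0 → L0 hit [D]
3: W B4 → L1 miss [D]
4: R B4 → L1 hit [D]
5: R B4 → L1 hit [D]
6: W B0 → L0 hit [D]
7: W B4 → L1 hit [D]
8: R B3 → L0 miss wb→B0 [-]
9: W B3 → L0 hit [D]
10: W B3 → L0 hit [D]
11: R B0 → L0 miss wb→B3 [-]
12: W B5 → L2 miss [D]
13: W B3 → L0 miss [D]
14: R B3 → L0 hit [D]
15: W B3 → L0 hit [D]

WB = [0, 3]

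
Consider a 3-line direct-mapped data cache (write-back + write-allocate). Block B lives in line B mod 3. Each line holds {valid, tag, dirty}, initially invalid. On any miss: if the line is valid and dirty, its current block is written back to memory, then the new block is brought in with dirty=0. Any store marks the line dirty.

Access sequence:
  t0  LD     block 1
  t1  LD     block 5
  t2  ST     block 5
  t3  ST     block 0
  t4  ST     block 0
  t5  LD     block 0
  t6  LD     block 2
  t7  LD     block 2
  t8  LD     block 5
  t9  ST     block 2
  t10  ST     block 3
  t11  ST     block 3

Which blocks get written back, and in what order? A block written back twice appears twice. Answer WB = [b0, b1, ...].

WB = [5, 0]

  0 | R B1 → L1 miss [-]
  1 | R B5 → L2 miss [-]
  2 | W B5 → L2 hit [D]
  3 | W B0 → L0 miss [D]
  4 | W B0 → L0 hit [D]
  5 | R B0 → L0 hit [D]
  6 | R B2 → L2 miss wb→B5 [-]
  7 | R B2 → L2 hit [-]
  8 | R B5 → L2 miss [-]
  9 | W B2 → L2 miss [D]
  10 | W B3 → L0 miss wb→B0 [D]
  11 | W B3 → L0 hit [D]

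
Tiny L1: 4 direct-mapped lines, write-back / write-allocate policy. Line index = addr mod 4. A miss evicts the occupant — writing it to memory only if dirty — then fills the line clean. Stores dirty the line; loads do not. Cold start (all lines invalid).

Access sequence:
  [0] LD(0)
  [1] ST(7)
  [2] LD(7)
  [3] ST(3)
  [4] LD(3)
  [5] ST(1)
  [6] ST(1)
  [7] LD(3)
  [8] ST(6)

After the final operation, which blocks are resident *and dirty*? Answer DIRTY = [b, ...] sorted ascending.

DIRTY = [1, 3, 6]

  0 | R B0 → L0 miss [-]
  1 | W B7 → L3 miss [D]
  2 | R B7 → L3 hit [D]
  3 | W B3 → L3 miss wb→B7 [D]
  4 | R B3 → L3 hit [D]
  5 | W B1 → L1 miss [D]
  6 | W B1 → L1 hit [D]
  7 | R B3 → L3 hit [D]
  8 | W B6 → L2 miss [D]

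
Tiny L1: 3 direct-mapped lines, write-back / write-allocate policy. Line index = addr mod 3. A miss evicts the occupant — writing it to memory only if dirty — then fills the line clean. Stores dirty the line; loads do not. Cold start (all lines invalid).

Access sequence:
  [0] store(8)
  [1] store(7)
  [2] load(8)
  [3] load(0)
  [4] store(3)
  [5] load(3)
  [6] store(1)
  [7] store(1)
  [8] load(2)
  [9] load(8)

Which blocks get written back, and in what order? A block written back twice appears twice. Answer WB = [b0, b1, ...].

WB = [7, 8]

0: W B8 → L2 miss [D]
1: W B7 → L1 miss [D]
2: R B8 → L2 hit [D]
3: R B0 → L0 miss [-]
4: W B3 → L0 miss [D]
5: R B3 → L0 hit [D]
6: W B1 → L1 miss wb→B7 [D]
7: W B1 → L1 hit [D]
8: R B2 → L2 miss wb→B8 [-]
9: R B8 → L2 miss [-]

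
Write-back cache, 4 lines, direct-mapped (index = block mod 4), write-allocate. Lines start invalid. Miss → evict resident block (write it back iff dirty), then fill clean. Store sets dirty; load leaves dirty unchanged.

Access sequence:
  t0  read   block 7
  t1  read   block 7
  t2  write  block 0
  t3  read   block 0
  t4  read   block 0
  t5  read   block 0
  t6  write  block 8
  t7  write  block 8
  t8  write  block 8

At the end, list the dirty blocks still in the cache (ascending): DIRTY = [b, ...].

DIRTY = [8]

0: R B7 → L3 miss [-]
1: R B7 → L3 hit [-]
2: W B0 → L0 miss [D]
3: R B0 → L0 hit [D]
4: R B0 → L0 hit [D]
5: R B0 → L0 hit [D]
6: W B8 → L0 miss wb→B0 [D]
7: W B8 → L0 hit [D]
8: W B8 → L0 hit [D]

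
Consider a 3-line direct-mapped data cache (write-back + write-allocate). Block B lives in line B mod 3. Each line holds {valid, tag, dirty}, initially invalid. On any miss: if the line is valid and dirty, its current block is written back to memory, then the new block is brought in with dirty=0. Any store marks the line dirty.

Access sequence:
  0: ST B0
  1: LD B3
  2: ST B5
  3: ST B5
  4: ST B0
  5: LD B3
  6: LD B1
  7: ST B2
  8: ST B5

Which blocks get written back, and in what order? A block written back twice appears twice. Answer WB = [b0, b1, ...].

WB = [0, 0, 5, 2]

0: W B0 → L0 miss [D]
1: R B3 → L0 miss wb→B0 [-]
2: W B5 → L2 miss [D]
3: W B5 → L2 hit [D]
4: W B0 → L0 miss [D]
5: R B3 → L0 miss wb→B0 [-]
6: R B1 → L1 miss [-]
7: W B2 → L2 miss wb→B5 [D]
8: W B5 → L2 miss wb→B2 [D]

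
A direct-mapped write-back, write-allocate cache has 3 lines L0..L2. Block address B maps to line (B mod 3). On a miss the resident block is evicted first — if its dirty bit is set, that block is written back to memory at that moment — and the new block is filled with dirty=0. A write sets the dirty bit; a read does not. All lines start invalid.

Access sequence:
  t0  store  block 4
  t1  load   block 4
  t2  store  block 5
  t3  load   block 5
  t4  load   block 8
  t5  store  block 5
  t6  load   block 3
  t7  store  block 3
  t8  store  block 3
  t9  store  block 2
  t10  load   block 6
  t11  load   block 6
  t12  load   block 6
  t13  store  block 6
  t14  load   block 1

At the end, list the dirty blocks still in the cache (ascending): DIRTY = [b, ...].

  0 | W B4 → L1 miss [D]
  1 | R B4 → L1 hit [D]
  2 | W B5 → L2 miss [D]
  3 | R B5 → L2 hit [D]
  4 | R B8 → L2 miss wb→B5 [-]
  5 | W B5 → L2 miss [D]
  6 | R B3 → L0 miss [-]
  7 | W B3 → L0 hit [D]
  8 | W B3 → L0 hit [D]
  9 | W B2 → L2 miss wb→B5 [D]
  10 | R B6 → L0 miss wb→B3 [-]
  11 | R B6 → L0 hit [-]
  12 | R B6 → L0 hit [-]
  13 | W B6 → L0 hit [D]
  14 | R B1 → L1 miss wb→B4 [-]

DIRTY = [2, 6]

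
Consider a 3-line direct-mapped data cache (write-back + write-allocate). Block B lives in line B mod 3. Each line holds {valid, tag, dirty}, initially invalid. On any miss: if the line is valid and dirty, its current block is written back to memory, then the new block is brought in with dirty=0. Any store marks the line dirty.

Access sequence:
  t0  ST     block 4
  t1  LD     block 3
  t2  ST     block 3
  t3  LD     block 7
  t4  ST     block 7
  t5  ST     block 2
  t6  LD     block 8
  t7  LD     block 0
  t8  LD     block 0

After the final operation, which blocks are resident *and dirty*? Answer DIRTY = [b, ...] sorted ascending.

DIRTY = [7]

0: W B4 → L1 miss [D]
1: R B3 → L0 miss [-]
2: W B3 → L0 hit [D]
3: R B7 → L1 miss wb→B4 [-]
4: W B7 → L1 hit [D]
5: W B2 → L2 miss [D]
6: R B8 → L2 miss wb→B2 [-]
7: R B0 → L0 miss wb→B3 [-]
8: R B0 → L0 hit [-]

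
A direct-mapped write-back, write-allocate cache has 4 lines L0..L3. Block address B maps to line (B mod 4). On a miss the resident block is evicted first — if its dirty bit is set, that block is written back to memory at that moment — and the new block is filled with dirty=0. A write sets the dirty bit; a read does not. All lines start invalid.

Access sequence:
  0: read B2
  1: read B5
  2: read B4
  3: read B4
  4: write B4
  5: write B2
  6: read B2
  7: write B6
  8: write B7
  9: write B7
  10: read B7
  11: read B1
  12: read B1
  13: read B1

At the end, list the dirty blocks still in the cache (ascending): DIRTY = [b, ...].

0: R B2 → L2 miss [-]
1: R B5 → L1 miss [-]
2: R B4 → L0 miss [-]
3: R B4 → L0 hit [-]
4: W B4 → L0 hit [D]
5: W B2 → L2 hit [D]
6: R B2 → L2 hit [D]
7: W B6 → L2 miss wb→B2 [D]
8: W B7 → L3 miss [D]
9: W B7 → L3 hit [D]
10: R B7 → L3 hit [D]
11: R B1 → L1 miss [-]
12: R B1 → L1 hit [-]
13: R B1 → L1 hit [-]

DIRTY = [4, 6, 7]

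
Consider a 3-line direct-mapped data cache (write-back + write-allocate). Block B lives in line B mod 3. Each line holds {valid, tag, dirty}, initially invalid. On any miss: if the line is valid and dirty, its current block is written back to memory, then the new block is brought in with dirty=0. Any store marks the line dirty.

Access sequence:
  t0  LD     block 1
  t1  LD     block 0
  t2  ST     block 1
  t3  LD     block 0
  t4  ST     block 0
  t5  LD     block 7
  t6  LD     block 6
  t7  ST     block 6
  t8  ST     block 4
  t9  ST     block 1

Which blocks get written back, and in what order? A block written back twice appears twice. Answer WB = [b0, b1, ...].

0: R B1 -> L1 miss  d=-]
1: R B0 -> L0 miss  d=-]
2: W B1 -> L1 hit  d=D]
3: R B0 -> L0 hit  d=-]
4: W B0 -> L0 hit  d=D]
5: R B7 -> L1 miss wb->B1  d=-]
6: R B6 -> L0 miss wb->B0  d=-]
7: W B6 -> L0 hit  d=D]
8: W B4 -> L1 miss  d=D]
9: W B1 -> L1 miss wb->B4  d=D]

WB = [1, 0, 4]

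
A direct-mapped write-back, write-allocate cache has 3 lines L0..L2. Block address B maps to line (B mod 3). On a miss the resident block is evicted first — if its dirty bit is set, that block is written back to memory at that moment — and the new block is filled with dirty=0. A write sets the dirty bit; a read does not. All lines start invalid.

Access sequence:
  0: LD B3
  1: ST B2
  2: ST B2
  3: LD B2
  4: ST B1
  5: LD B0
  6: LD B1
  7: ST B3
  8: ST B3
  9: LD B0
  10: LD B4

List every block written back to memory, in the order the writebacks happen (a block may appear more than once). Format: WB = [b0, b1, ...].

0: R B3 -> L0 miss  d=-]
1: W B2 -> L2 miss  d=D]
2: W B2 -> L2 hit  d=D]
3: R B2 -> L2 hit  d=D]
4: W B1 -> L1 miss  d=D]
5: R B0 -> L0 miss  d=-]
6: R B1 -> L1 hit  d=D]
7: W B3 -> L0 miss  d=D]
8: W B3 -> L0 hit  d=D]
9: R B0 -> L0 miss wb->B3  d=-]
10: R B4 -> L1 miss wb->B1  d=-]

WB = [3, 1]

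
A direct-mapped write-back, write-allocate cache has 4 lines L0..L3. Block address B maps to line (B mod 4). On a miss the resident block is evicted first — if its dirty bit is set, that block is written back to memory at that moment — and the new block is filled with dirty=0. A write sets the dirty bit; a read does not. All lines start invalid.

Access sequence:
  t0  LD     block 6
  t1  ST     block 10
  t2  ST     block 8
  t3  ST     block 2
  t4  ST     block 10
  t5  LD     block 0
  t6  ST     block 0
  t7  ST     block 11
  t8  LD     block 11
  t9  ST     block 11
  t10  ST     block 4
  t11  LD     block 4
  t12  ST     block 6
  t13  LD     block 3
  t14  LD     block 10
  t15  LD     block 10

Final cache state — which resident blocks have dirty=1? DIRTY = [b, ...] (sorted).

DIRTY = [4]

  0 | R B6 → L2 miss [-]
  1 | W B10 → L2 miss [D]
  2 | W B8 → L0 miss [D]
  3 | W B2 → L2 miss wb→B10 [D]
  4 | W B10 → L2 miss wb→B2 [D]
  5 | R B0 → L0 miss wb→B8 [-]
  6 | W B0 → L0 hit [D]
  7 | W B11 → L3 miss [D]
  8 | R B11 → L3 hit [D]
  9 | W B11 → L3 hit [D]
  10 | W B4 → L0 miss wb→B0 [D]
  11 | R B4 → L0 hit [D]
  12 | W B6 → L2 miss wb→B10 [D]
  13 | R B3 → L3 miss wb→B11 [-]
  14 | R B10 → L2 miss wb→B6 [-]
  15 | R B10 → L2 hit [-]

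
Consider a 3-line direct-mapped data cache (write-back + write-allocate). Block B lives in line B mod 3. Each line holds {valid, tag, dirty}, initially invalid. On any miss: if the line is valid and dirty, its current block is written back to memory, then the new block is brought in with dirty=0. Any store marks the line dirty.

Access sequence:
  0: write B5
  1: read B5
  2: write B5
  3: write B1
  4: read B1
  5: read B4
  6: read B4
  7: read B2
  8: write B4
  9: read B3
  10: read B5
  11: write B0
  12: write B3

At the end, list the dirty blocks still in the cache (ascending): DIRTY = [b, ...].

DIRTY = [3, 4]

0: W B5 → L2 miss [D]
1: R B5 → L2 hit [D]
2: W B5 → L2 hit [D]
3: W B1 → L1 miss [D]
4: R B1 → L1 hit [D]
5: R B4 → L1 miss wb→B1 [-]
6: R B4 → L1 hit [-]
7: R B2 → L2 miss wb→B5 [-]
8: W B4 → L1 hit [D]
9: R B3 → L0 miss [-]
10: R B5 → L2 miss [-]
11: W B0 → L0 miss [D]
12: W B3 → L0 miss wb→B0 [D]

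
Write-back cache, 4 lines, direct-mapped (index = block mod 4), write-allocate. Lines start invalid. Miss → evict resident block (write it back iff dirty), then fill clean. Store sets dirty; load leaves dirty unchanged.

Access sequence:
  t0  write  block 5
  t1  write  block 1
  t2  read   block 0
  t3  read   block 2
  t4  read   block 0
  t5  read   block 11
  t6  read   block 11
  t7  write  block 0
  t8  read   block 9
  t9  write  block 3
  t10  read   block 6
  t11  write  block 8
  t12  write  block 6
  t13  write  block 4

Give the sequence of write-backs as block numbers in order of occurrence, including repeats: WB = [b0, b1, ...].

WB = [5, 1, 0, 8]

  0 | W B5 → L1 miss [D]
  1 | W B1 → L1 miss wb→B5 [D]
  2 | R B0 → L0 miss [-]
  3 | R B2 → L2 miss [-]
  4 | R B0 → L0 hit [-]
  5 | R B11 → L3 miss [-]
  6 | R B11 → L3 hit [-]
  7 | W B0 → L0 hit [D]
  8 | R B9 → L1 miss wb→B1 [-]
  9 | W B3 → L3 miss [D]
  10 | R B6 → L2 miss [-]
  11 | W B8 → L0 miss wb→B0 [D]
  12 | W B6 → L2 hit [D]
  13 | W B4 → L0 miss wb→B8 [D]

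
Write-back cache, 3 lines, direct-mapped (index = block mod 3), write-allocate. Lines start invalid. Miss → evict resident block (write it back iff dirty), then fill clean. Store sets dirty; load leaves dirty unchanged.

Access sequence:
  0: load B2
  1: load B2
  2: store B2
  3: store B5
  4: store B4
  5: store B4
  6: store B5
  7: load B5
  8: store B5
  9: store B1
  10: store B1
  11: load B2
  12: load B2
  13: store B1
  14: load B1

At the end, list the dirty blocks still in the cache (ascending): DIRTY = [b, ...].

  0 | R B2 → L2 miss [-]
  1 | R B2 → L2 hit [-]
  2 | W B2 → L2 hit [D]
  3 | W B5 → L2 miss wb→B2 [D]
  4 | W B4 → L1 miss [D]
  5 | W B4 → L1 hit [D]
  6 | W B5 → L2 hit [D]
  7 | R B5 → L2 hit [D]
  8 | W B5 → L2 hit [D]
  9 | W B1 → L1 miss wb→B4 [D]
  10 | W B1 → L1 hit [D]
  11 | R B2 → L2 miss wb→B5 [-]
  12 | R B2 → L2 hit [-]
  13 | W B1 → L1 hit [D]
  14 | R B1 → L1 hit [D]

DIRTY = [1]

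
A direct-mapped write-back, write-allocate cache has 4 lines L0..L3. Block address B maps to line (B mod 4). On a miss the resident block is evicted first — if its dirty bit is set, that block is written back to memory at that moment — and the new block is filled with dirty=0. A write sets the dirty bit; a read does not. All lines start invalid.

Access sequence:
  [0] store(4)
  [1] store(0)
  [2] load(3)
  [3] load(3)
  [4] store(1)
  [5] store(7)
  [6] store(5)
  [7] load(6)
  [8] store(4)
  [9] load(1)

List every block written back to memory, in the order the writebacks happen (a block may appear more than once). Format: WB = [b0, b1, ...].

0: W B4 → L0 miss [D]
1: W B0 → L0 miss wb→B4 [D]
2: R B3 → L3 miss [-]
3: R B3 → L3 hit [-]
4: W B1 → L1 miss [D]
5: W B7 → L3 miss [D]
6: W B5 → L1 miss wb→B1 [D]
7: R B6 → L2 miss [-]
8: W B4 → L0 miss wb→B0 [D]
9: R B1 → L1 miss wb→B5 [-]

WB = [4, 1, 0, 5]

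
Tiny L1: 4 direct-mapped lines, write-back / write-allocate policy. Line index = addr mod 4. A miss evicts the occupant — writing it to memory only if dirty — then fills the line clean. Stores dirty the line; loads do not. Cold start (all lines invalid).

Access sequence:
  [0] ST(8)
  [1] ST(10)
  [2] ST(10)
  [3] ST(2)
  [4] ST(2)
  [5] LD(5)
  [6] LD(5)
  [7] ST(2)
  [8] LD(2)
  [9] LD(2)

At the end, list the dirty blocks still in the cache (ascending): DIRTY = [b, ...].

0: W B8 → L0 miss [D]
1: W B10 → L2 miss [D]
2: W B10 → L2 hit [D]
3: W B2 → L2 miss wb→B10 [D]
4: W B2 → L2 hit [D]
5: R B5 → L1 miss [-]
6: R B5 → L1 hit [-]
7: W B2 → L2 hit [D]
8: R B2 → L2 hit [D]
9: R B2 → L2 hit [D]

DIRTY = [2, 8]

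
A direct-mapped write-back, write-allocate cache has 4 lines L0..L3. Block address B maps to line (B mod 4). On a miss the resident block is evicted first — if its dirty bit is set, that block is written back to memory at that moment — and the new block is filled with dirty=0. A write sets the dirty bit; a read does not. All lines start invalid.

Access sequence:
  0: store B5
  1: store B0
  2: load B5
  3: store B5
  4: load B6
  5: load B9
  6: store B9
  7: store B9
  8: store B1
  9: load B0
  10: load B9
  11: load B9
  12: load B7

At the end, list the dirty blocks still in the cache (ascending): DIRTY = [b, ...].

DIRTY = [0]

0: W B5 -> L1 miss  d=D]
1: W B0 -> L0 miss  d=D]
2: R B5 -> L1 hit  d=D]
3: W B5 -> L1 hit  d=D]
4: R B6 -> L2 miss  d=-]
5: R B9 -> L1 miss wb->B5  d=-]
6: W B9 -> L1 hit  d=D]
7: W B9 -> L1 hit  d=D]
8: W B1 -> L1 miss wb->B9  d=D]
9: R B0 -> L0 hit  d=D]
10: R B9 -> L1 miss wb->B1  d=-]
11: R B9 -> L1 hit  d=-]
12: R B7 -> L3 miss  d=-]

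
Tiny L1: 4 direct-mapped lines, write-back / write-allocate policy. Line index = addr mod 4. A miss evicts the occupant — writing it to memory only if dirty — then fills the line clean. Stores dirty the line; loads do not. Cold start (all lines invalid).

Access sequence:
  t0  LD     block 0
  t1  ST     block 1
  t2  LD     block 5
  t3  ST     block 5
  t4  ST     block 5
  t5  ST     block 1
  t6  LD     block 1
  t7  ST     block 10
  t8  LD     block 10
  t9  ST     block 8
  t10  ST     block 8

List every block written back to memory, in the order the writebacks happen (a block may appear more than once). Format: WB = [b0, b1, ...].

0: R B0 -> L0 miss  d=-]
1: W B1 -> L1 miss  d=D]
2: R B5 -> L1 miss wb->B1  d=-]
3: W B5 -> L1 hit  d=D]
4: W B5 -> L1 hit  d=D]
5: W B1 -> L1 miss wb->B5  d=D]
6: R B1 -> L1 hit  d=D]
7: W B10 -> L2 miss  d=D]
8: R B10 -> L2 hit  d=D]
9: W B8 -> L0 miss  d=D]
10: W B8 -> L0 hit  d=D]

WB = [1, 5]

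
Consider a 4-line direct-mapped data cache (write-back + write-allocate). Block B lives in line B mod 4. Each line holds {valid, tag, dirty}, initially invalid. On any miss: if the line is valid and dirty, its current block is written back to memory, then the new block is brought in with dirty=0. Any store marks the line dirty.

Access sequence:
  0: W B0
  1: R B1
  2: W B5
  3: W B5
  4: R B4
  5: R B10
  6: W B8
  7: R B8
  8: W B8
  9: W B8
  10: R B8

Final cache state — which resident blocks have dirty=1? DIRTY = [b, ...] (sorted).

DIRTY = [5, 8]

0: W B0 → L0 miss [D]
1: R B1 → L1 miss [-]
2: W B5 → L1 miss [D]
3: W B5 → L1 hit [D]
4: R B4 → L0 miss wb→B0 [-]
5: R B10 → L2 miss [-]
6: W B8 → L0 miss [D]
7: R B8 → L0 hit [D]
8: W B8 → L0 hit [D]
9: W B8 → L0 hit [D]
10: R B8 → L0 hit [D]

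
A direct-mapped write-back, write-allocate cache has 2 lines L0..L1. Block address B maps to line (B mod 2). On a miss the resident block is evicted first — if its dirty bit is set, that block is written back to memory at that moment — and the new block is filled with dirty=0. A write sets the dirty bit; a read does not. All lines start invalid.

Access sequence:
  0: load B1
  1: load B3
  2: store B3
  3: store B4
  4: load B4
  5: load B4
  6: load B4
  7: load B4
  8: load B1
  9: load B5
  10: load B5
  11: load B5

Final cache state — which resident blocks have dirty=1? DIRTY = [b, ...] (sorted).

DIRTY = [4]

  0 | R B1 → L1 miss [-]
  1 | R B3 → L1 miss [-]
  2 | W B3 → L1 hit [D]
  3 | W B4 → L0 miss [D]
  4 | R B4 → L0 hit [D]
  5 | R B4 → L0 hit [D]
  6 | R B4 → L0 hit [D]
  7 | R B4 → L0 hit [D]
  8 | R B1 → L1 miss wb→B3 [-]
  9 | R B5 → L1 miss [-]
  10 | R B5 → L1 hit [-]
  11 | R B5 → L1 hit [-]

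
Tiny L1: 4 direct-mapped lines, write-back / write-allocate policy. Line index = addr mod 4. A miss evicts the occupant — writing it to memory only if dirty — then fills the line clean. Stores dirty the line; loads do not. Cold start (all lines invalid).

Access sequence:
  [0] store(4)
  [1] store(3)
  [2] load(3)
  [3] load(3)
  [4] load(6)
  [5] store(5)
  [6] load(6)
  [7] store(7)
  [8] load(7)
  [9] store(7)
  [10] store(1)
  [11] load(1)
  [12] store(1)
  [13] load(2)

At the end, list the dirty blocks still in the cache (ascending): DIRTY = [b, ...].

DIRTY = [1, 4, 7]

0: W B4 → L0 miss [D]
1: W B3 → L3 miss [D]
2: R B3 → L3 hit [D]
3: R B3 → L3 hit [D]
4: R B6 → L2 miss [-]
5: W B5 → L1 miss [D]
6: R B6 → L2 hit [-]
7: W B7 → L3 miss wb→B3 [D]
8: R B7 → L3 hit [D]
9: W B7 → L3 hit [D]
10: W B1 → L1 miss wb→B5 [D]
11: R B1 → L1 hit [D]
12: W B1 → L1 hit [D]
13: R B2 → L2 miss [-]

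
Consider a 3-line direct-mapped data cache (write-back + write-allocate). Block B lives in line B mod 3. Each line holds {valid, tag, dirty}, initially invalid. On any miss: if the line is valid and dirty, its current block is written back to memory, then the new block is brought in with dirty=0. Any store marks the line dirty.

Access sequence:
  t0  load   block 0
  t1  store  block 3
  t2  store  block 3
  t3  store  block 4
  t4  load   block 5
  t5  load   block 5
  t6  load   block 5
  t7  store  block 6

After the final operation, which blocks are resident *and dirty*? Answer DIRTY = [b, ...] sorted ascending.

DIRTY = [4, 6]

0: R B0 → L0 miss [-]
1: W B3 → L0 miss [D]
2: W B3 → L0 hit [D]
3: W B4 → L1 miss [D]
4: R B5 → L2 miss [-]
5: R B5 → L2 hit [-]
6: R B5 → L2 hit [-]
7: W B6 → L0 miss wb→B3 [D]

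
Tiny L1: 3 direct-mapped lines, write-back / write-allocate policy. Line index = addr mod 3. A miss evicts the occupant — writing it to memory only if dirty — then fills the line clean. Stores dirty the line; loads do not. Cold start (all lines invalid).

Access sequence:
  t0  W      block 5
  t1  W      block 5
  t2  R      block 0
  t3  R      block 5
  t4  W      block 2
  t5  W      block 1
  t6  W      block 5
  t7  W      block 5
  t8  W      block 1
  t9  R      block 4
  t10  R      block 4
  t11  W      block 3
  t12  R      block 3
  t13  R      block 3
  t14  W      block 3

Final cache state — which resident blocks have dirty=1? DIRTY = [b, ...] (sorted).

0: W B5 → L2 miss [D]
1: W B5 → L2 hit [D]
2: R B0 → L0 miss [-]
3: R B5 → L2 hit [D]
4: W B2 → L2 miss wb→B5 [D]
5: W B1 → L1 miss [D]
6: W B5 → L2 miss wb→B2 [D]
7: W B5 → L2 hit [D]
8: W B1 → L1 hit [D]
9: R B4 → L1 miss wb→B1 [-]
10: R B4 → L1 hit [-]
11: W B3 → L0 miss [D]
12: R B3 → L0 hit [D]
13: R B3 → L0 hit [D]
14: W B3 → L0 hit [D]

DIRTY = [3, 5]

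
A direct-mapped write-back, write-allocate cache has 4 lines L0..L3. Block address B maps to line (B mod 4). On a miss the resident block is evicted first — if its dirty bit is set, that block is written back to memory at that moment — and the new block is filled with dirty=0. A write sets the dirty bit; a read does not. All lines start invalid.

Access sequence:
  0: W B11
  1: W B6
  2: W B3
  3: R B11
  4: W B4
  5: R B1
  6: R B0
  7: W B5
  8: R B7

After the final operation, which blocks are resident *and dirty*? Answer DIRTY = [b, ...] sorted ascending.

DIRTY = [5, 6]

0: W B11 -> L3 miss  d=D]
1: W B6 -> L2 miss  d=D]
2: W B3 -> L3 miss wb->B11  d=D]
3: R B11 -> L3 miss wb->B3  d=-]
4: W B4 -> L0 miss  d=D]
5: R B1 -> L1 miss  d=-]
6: R B0 -> L0 miss wb->B4  d=-]
7: W B5 -> L1 miss  d=D]
8: R B7 -> L3 miss  d=-]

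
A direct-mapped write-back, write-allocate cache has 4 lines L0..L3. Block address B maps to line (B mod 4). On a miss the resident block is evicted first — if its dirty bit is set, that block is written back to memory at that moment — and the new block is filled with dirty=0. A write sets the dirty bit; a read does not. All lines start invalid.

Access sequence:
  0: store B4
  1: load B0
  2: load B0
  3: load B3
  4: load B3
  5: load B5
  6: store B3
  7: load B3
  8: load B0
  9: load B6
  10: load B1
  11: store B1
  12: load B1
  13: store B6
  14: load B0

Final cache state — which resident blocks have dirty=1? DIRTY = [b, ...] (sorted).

DIRTY = [1, 3, 6]

  0 | W B4 → L0 miss [D]
  1 | R B0 → L0 miss wb→B4 [-]
  2 | R B0 → L0 hit [-]
  3 | R B3 → L3 miss [-]
  4 | R B3 → L3 hit [-]
  5 | R B5 → L1 miss [-]
  6 | W B3 → L3 hit [D]
  7 | R B3 → L3 hit [D]
  8 | R B0 → L0 hit [-]
  9 | R B6 → L2 miss [-]
  10 | R B1 → L1 miss [-]
  11 | W B1 → L1 hit [D]
  12 | R B1 → L1 hit [D]
  13 | W B6 → L2 hit [D]
  14 | R B0 → L0 hit [-]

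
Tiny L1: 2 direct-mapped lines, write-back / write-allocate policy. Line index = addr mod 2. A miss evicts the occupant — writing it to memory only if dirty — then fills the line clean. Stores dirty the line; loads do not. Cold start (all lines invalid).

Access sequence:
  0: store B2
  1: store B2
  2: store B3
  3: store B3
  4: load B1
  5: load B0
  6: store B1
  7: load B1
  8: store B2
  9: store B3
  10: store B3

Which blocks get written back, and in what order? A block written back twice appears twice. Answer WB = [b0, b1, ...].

WB = [3, 2, 1]

0: W B2 → L0 miss [D]
1: W B2 → L0 hit [D]
2: W B3 → L1 miss [D]
3: W B3 → L1 hit [D]
4: R B1 → L1 miss wb→B3 [-]
5: R B0 → L0 miss wb→B2 [-]
6: W B1 → L1 hit [D]
7: R B1 → L1 hit [D]
8: W B2 → L0 miss [D]
9: W B3 → L1 miss wb→B1 [D]
10: W B3 → L1 hit [D]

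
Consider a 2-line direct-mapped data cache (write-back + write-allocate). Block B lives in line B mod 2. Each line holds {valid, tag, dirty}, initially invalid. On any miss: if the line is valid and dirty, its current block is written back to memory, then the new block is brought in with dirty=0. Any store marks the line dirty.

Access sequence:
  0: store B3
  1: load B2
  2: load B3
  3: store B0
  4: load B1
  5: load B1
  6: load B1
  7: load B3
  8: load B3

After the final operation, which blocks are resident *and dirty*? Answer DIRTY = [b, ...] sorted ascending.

DIRTY = [0]

  0 | W B3 → L1 miss [D]
  1 | R B2 → L0 miss [-]
  2 | R B3 → L1 hit [D]
  3 | W B0 → L0 miss [D]
  4 | R B1 → L1 miss wb→B3 [-]
  5 | R B1 → L1 hit [-]
  6 | R B1 → L1 hit [-]
  7 | R B3 → L1 miss [-]
  8 | R B3 → L1 hit [-]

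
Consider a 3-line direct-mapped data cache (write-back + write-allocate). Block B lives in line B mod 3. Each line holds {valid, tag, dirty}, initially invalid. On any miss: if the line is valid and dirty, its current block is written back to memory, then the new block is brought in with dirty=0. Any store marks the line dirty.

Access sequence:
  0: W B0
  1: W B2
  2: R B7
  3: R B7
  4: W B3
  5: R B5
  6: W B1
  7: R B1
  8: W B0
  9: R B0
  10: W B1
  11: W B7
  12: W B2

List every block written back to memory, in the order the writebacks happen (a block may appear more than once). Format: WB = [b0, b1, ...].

0: W B0 → L0 miss [D]
1: W B2 → L2 miss [D]
2: R B7 → L1 miss [-]
3: R B7 → L1 hit [-]
4: W B3 → L0 miss wb→B0 [D]
5: R B5 → L2 miss wb→B2 [-]
6: W B1 → L1 miss [D]
7: R B1 → L1 hit [D]
8: W B0 → L0 miss wb→B3 [D]
9: R B0 → L0 hit [D]
10: W B1 → L1 hit [D]
11: W B7 → L1 miss wb→B1 [D]
12: W B2 → L2 miss [D]

WB = [0, 2, 3, 1]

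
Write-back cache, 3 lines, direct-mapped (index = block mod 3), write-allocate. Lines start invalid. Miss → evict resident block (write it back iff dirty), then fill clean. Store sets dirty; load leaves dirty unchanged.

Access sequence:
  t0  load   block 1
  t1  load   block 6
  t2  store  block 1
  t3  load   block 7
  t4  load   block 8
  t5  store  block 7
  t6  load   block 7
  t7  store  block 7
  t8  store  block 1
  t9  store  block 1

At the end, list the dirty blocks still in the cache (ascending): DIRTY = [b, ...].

DIRTY = [1]

0: R B1 -> L1 miss  d=-]
1: R B6 -> L0 miss  d=-]
2: W B1 -> L1 hit  d=D]
3: R B7 -> L1 miss wb->B1  d=-]
4: R B8 -> L2 miss  d=-]
5: W B7 -> L1 hit  d=D]
6: R B7 -> L1 hit  d=D]
7: W B7 -> L1 hit  d=D]
8: W B1 -> L1 miss wb->B7  d=D]
9: W B1 -> L1 hit  d=D]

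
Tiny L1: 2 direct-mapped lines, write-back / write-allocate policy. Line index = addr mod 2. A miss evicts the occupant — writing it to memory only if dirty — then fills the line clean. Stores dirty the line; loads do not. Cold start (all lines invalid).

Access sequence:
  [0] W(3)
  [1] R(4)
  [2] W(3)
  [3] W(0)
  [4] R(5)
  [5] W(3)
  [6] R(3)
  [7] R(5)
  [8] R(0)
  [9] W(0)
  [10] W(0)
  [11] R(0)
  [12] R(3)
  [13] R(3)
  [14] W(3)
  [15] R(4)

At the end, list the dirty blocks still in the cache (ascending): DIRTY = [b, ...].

DIRTY = [3]

  0 | W B3 → L1 miss [D]
  1 | R B4 → L0 miss [-]
  2 | W B3 → L1 hit [D]
  3 | W B0 → L0 miss [D]
  4 | R B5 → L1 miss wb→B3 [-]
  5 | W B3 → L1 miss [D]
  6 | R B3 → L1 hit [D]
  7 | R B5 → L1 miss wb→B3 [-]
  8 | R B0 → L0 hit [D]
  9 | W B0 → L0 hit [D]
  10 | W B0 → L0 hit [D]
  11 | R B0 → L0 hit [D]
  12 | R B3 → L1 miss [-]
  13 | R B3 → L1 hit [-]
  14 | W B3 → L1 hit [D]
  15 | R B4 → L0 miss wb→B0 [-]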